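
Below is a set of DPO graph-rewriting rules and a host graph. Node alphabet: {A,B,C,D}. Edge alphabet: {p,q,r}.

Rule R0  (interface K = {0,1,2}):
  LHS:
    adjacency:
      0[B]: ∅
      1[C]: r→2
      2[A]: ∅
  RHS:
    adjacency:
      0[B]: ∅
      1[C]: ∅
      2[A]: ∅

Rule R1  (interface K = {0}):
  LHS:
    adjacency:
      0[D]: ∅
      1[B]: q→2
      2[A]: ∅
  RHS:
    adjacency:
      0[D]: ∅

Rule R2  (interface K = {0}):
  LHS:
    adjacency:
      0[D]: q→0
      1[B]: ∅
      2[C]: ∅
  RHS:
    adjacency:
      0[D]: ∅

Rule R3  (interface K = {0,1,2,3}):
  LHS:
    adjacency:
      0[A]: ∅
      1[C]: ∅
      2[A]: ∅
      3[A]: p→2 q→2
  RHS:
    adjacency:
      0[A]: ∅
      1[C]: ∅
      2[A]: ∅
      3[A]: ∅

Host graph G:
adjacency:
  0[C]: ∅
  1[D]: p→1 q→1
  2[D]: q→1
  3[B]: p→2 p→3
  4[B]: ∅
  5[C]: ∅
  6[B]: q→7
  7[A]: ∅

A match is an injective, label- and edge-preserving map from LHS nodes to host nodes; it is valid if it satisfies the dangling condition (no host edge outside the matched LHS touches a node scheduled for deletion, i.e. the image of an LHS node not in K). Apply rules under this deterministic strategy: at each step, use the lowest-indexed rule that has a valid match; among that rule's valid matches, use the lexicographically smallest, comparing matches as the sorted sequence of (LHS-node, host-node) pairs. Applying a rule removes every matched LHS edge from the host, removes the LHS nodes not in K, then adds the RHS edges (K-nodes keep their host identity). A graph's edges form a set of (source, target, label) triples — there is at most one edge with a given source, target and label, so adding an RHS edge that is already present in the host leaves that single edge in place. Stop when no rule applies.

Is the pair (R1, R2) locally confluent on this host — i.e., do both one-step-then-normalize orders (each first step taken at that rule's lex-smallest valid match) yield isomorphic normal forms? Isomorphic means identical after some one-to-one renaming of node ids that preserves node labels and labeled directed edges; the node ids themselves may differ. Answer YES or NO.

branch R1-first: apply at {0↦1, 1↦6, 2↦7} → |E|=5, then 1 more step(s) → NF |V|=4 |E|=4 V={1:D, 2:D, 3:B, 5:C} E=1-p->1 2-q->1 3-p->2 3-p->3
branch R2-first: apply at {0↦1, 1↦4, 2↦0} → |E|=5, then 1 more step(s) → NF |V|=4 |E|=4 V={1:D, 2:D, 3:B, 5:C} E=1-p->1 2-q->1 3-p->2 3-p->3
graphs isomorphic (equal up to label-preserving node renaming)

Answer: YES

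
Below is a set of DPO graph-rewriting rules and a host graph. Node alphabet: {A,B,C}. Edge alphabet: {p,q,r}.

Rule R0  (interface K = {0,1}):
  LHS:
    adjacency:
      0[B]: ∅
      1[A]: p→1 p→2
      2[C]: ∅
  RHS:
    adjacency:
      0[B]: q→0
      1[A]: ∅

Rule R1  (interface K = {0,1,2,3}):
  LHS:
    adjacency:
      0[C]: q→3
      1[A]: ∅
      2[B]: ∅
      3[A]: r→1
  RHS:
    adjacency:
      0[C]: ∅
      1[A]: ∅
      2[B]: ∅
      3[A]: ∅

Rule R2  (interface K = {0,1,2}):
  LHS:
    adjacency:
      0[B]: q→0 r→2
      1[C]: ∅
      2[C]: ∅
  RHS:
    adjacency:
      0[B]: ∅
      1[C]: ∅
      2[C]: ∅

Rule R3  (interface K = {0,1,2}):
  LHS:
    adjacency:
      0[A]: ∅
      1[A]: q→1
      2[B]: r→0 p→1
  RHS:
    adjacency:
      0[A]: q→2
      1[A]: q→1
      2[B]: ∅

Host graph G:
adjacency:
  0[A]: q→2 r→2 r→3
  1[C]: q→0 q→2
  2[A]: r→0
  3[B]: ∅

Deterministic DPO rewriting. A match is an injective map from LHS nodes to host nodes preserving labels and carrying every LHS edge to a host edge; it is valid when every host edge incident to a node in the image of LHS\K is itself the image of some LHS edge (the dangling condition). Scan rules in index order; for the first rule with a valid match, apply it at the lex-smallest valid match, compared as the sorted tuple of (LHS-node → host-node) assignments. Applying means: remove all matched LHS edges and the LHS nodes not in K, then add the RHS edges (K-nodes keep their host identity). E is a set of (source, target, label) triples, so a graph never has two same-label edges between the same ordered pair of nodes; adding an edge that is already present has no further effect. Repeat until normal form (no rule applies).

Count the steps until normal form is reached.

Answer: 2

Derivation:
start.  V:4 E:6  edges: 0-q->2 0-r->2 0-r->3 1-q->0 1-q->2 2-r->0
1. fire R1 via {0↦1, 1↦0, 2↦3, 3↦2}  →  V:4 E:4  edges: 0-q->2 0-r->2 0-r->3 1-q->0
2. fire R1 via {0↦1, 1↦2, 2↦3, 3↦0}  →  V:4 E:2  edges: 0-q->2 0-r->3
normal form: no rule applies after step 2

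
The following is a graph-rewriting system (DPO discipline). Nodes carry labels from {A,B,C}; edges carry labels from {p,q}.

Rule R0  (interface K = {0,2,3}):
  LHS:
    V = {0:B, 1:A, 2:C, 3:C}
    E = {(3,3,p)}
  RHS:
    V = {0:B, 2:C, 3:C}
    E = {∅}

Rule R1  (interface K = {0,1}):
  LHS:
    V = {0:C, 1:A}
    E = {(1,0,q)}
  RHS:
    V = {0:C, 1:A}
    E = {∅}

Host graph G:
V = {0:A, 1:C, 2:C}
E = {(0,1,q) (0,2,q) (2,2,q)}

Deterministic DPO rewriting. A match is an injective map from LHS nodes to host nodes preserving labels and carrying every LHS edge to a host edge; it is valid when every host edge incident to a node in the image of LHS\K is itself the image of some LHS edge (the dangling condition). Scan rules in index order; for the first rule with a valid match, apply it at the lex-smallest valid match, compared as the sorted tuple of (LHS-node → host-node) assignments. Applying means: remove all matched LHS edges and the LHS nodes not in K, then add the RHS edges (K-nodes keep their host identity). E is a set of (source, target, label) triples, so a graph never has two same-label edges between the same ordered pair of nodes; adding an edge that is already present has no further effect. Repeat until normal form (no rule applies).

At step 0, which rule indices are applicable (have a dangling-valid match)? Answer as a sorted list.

R0: no valid match — LHS pattern not found
R1: 2 valid matches — {0↦1, 1↦0}, {0↦2, 1↦0}

Answer: [R1]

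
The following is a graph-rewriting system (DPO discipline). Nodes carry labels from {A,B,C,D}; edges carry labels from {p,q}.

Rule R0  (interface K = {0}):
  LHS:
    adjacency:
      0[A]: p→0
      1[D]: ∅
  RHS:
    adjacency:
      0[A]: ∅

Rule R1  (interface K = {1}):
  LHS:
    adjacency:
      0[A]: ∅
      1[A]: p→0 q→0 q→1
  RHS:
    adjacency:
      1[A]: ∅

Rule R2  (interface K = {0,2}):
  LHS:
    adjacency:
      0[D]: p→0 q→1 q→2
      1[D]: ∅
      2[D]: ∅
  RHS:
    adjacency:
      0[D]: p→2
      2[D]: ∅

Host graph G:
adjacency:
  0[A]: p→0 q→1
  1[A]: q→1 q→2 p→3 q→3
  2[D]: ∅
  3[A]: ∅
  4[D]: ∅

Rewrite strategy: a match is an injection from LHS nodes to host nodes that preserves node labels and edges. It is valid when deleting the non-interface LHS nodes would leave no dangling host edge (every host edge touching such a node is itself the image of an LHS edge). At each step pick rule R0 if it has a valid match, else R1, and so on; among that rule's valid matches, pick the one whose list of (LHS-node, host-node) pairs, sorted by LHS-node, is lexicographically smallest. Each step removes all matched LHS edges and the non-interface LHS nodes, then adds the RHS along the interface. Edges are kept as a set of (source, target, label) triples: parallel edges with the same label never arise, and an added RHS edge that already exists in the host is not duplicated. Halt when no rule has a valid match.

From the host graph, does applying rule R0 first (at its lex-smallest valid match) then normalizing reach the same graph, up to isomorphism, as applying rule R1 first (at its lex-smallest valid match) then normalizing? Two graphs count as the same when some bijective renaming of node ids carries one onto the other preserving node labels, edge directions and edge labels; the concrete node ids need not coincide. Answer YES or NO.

Answer: YES

Derivation:
branch R0-first: apply at {0↦0, 1↦4} → |E|=5, then 1 more step(s) → NF |V|=3 |E|=2 V={0:A, 1:A, 2:D} E=0-q->1 1-q->2
branch R1-first: apply at {0↦3, 1↦1} → |E|=3, then 1 more step(s) → NF |V|=3 |E|=2 V={0:A, 1:A, 2:D} E=0-q->1 1-q->2
graphs isomorphic (equal up to label-preserving node renaming)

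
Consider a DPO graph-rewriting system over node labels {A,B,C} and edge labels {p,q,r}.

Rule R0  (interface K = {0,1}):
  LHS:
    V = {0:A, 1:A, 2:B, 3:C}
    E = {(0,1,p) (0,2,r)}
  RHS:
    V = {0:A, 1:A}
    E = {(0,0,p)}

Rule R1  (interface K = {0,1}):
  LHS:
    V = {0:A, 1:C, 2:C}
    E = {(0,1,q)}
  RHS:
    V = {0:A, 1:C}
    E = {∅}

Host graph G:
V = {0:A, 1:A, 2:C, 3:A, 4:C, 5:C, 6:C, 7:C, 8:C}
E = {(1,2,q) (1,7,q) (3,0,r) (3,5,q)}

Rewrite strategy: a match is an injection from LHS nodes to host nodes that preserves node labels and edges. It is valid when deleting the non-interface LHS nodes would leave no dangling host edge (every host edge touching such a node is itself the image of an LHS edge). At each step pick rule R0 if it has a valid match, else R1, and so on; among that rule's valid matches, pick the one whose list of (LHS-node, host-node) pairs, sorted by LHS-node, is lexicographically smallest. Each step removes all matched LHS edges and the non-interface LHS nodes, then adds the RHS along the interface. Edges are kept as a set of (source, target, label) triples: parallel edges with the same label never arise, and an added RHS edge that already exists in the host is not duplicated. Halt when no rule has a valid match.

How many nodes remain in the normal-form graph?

Answer: 6

Steps:
initial: |V|=9 |E|=4  E = 1-q->2 1-q->7 3-r->0 3-q->5
step 1: apply R1 at {0↦1, 1↦2, 2↦4}  → |V|=8 |E|=3  E = 1-q->7 3-r->0 3-q->5
step 2: apply R1 at {0↦1, 1↦7, 2↦2}  → |V|=7 |E|=2  E = 3-r->0 3-q->5
step 3: apply R1 at {0↦3, 1↦5, 2↦6}  → |V|=6 |E|=1  E = 3-r->0
final graph: no rule applies after step 3
NF nodes: {0:A, 1:A, 3:A, 5:C, 7:C, 8:C}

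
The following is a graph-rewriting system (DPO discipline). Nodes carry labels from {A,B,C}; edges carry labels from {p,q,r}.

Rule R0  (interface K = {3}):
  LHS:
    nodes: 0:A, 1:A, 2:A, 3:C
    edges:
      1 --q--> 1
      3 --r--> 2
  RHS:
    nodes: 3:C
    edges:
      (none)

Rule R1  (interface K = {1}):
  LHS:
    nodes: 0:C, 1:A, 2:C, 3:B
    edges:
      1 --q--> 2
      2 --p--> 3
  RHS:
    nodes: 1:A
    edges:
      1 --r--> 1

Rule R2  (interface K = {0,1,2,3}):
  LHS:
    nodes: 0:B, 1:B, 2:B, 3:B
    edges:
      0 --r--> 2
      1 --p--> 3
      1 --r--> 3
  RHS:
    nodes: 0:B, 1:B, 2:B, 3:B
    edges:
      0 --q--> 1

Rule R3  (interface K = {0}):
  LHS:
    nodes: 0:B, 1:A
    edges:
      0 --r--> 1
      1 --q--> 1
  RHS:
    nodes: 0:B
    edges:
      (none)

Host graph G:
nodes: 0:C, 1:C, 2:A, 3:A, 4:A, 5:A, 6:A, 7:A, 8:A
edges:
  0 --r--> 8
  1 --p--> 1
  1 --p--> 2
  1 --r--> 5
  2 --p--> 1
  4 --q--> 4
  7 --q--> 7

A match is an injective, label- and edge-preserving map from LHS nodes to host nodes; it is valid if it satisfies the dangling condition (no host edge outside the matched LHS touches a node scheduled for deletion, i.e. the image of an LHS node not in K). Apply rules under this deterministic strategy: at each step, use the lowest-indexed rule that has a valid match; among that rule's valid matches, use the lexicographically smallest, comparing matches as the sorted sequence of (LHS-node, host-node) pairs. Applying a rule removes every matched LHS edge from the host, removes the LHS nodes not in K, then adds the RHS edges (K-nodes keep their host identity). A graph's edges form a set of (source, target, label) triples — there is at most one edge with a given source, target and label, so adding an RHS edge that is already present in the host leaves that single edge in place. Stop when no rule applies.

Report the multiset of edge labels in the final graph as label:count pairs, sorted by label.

Answer: p:3

Rewrite trace:
initial: |V|=9 |E|=7  E = 0-r->8 1-p->1 1-p->2 1-r->5 2-p->1 4-q->4 7-q->7
step 1: apply R0 at {0↦3, 1↦4, 2↦5, 3↦1}  → |V|=6 |E|=5  E = 0-r->8 1-p->1 1-p->2 2-p->1 7-q->7
step 2: apply R0 at {0↦6, 1↦7, 2↦8, 3↦0}  → |V|=3 |E|=3  E = 1-p->1 1-p->2 2-p->1
final graph: no rule applies after step 2
NF edges: [(1, 1, 'p'), (1, 2, 'p'), (2, 1, 'p')]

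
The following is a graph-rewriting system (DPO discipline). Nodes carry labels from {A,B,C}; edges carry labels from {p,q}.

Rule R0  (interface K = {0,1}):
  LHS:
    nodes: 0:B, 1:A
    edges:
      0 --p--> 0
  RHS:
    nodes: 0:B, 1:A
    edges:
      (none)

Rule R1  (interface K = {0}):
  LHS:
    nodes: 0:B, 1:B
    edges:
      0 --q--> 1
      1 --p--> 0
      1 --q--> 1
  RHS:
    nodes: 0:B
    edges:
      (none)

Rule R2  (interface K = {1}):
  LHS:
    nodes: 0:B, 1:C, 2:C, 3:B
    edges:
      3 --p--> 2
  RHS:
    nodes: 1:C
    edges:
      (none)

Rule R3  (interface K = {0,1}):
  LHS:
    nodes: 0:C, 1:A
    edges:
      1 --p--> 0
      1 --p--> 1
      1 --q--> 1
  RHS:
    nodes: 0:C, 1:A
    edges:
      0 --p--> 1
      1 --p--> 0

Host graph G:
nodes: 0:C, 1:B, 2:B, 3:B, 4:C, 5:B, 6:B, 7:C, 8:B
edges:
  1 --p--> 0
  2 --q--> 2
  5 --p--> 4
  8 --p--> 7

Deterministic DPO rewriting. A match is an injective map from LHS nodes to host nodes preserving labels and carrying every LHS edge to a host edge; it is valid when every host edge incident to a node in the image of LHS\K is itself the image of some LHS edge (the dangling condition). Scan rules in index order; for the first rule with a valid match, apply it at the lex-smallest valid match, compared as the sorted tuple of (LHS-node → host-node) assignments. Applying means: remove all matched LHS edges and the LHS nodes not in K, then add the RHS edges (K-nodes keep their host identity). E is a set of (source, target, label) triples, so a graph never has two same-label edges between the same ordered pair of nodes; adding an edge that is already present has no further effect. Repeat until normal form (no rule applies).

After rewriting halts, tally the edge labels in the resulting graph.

[0] host  ⇒  9 nodes, 4 edges  {1-p->0 2-q->2 5-p->4 8-p->7}
[1] R2 @ {0↦3, 1↦0, 2↦4, 3↦5}  ⇒  6 nodes, 3 edges  {1-p->0 2-q->2 8-p->7}
[2] R2 @ {0↦6, 1↦0, 2↦7, 3↦8}  ⇒  3 nodes, 2 edges  {1-p->0 2-q->2}
normal form: no rule applies after step 2
NF edges: [(1, 0, 'p'), (2, 2, 'q')]

Answer: p:1 q:1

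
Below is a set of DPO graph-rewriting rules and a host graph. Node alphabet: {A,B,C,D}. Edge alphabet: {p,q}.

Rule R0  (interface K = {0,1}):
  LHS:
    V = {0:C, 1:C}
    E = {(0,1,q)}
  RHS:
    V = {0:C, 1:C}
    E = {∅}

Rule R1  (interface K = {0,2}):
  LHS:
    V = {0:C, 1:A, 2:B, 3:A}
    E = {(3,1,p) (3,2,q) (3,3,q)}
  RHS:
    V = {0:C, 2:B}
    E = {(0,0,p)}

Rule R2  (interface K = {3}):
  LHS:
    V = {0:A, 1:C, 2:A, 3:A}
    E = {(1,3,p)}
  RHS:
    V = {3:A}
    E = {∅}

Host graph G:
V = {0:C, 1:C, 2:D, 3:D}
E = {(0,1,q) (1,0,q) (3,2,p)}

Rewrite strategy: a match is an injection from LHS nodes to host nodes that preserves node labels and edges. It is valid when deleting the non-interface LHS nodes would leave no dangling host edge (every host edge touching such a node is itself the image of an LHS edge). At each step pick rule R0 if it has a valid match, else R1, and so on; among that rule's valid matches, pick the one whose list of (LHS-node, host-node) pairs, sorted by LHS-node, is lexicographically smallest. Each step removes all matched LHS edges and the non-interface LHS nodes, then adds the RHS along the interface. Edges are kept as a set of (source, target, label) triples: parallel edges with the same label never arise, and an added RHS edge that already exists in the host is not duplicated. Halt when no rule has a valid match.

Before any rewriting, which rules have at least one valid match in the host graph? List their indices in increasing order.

Answer: [R0]

Derivation:
R0: 2 valid matches — {0↦0, 1↦1}, {0↦1, 1↦0}
R1: no valid match — LHS pattern not found
R2: no valid match — LHS pattern not found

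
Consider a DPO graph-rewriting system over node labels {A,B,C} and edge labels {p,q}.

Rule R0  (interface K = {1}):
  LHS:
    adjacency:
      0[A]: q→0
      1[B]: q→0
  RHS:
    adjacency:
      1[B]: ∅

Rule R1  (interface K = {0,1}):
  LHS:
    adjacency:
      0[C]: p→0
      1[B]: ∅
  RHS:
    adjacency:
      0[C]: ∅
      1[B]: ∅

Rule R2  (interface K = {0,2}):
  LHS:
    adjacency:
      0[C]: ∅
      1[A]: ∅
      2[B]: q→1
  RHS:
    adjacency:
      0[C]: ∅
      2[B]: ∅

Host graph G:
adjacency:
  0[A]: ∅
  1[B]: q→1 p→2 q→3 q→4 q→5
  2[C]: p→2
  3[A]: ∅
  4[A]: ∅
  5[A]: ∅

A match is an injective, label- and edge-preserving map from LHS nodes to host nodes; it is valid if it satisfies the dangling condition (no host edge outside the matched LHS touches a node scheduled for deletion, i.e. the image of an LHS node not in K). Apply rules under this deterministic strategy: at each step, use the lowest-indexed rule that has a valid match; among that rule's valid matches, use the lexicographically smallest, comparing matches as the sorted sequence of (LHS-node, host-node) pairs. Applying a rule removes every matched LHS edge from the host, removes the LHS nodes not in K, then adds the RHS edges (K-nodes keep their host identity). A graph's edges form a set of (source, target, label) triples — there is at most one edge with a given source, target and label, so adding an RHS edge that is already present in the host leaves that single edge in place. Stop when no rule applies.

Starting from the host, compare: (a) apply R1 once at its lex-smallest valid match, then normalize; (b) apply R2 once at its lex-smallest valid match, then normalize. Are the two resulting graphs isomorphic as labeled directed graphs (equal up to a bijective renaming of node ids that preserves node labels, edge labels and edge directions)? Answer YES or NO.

Answer: YES

Derivation:
branch R1-first: apply at {0↦2, 1↦1} → |E|=5, then 3 more step(s) → NF |V|=3 |E|=2 V={0:A, 1:B, 2:C} E=1-q->1 1-p->2
branch R2-first: apply at {0↦2, 1↦3, 2↦1} → |E|=5, then 3 more step(s) → NF |V|=3 |E|=2 V={0:A, 1:B, 2:C} E=1-q->1 1-p->2
graphs isomorphic (equal up to label-preserving node renaming)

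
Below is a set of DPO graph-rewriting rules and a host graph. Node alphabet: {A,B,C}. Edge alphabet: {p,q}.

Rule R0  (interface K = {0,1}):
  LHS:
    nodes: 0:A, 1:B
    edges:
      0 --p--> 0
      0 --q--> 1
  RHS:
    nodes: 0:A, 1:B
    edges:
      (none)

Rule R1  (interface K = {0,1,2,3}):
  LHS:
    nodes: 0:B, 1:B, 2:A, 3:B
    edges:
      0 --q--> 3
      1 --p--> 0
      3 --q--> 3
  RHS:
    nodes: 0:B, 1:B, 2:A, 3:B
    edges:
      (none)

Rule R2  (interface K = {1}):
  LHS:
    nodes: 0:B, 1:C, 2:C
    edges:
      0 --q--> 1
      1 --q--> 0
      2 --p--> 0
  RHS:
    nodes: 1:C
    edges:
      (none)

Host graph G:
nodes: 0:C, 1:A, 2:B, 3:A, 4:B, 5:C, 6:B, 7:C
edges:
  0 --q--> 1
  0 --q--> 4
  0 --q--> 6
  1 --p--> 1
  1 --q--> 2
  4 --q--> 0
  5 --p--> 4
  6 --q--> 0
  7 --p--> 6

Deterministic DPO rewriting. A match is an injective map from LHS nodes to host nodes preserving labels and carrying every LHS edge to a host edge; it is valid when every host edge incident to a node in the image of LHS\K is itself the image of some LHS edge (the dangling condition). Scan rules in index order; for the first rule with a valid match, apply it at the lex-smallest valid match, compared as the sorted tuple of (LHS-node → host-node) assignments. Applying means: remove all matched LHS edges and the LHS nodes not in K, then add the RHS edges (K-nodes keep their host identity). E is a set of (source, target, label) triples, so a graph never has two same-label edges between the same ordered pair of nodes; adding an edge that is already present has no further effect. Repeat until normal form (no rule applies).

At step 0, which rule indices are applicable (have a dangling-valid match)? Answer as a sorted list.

R0: 1 valid match — {0↦1, 1↦2}
R1: no valid match — LHS pattern not found
R2: 2 valid matches — {0↦4, 1↦0, 2↦5}, {0↦6, 1↦0, 2↦7}

Answer: [R0,R2]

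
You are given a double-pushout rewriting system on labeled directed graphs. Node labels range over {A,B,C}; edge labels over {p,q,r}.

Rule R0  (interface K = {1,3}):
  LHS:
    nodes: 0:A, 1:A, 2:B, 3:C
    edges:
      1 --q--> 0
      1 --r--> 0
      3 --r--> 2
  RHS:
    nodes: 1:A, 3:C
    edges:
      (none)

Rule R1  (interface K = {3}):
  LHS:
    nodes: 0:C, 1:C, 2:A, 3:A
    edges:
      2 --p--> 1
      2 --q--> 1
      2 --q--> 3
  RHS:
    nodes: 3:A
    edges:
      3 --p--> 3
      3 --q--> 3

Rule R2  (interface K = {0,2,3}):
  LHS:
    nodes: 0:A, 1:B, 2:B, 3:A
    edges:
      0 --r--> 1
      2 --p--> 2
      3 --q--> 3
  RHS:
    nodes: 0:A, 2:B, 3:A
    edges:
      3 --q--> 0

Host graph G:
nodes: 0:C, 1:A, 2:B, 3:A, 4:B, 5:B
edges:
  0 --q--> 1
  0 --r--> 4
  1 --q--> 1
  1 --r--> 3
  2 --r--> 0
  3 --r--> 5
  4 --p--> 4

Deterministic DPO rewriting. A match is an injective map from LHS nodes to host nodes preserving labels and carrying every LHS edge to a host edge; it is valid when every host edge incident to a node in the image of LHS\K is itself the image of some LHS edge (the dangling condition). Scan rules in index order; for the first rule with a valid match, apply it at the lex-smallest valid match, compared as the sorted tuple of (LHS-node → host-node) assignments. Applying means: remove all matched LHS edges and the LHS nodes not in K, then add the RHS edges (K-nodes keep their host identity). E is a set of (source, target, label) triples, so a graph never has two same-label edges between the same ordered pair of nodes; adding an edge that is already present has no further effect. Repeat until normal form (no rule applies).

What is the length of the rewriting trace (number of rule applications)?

Answer: 2

Derivation:
[0] host  ⇒  6 nodes, 7 edges  {0-q->1 0-r->4 1-q->1 1-r->3 2-r->0 3-r->5 4-p->4}
[1] R2 @ {0↦3, 1↦5, 2↦4, 3↦1}  ⇒  5 nodes, 5 edges  {0-q->1 0-r->4 1-q->3 1-r->3 2-r->0}
[2] R0 @ {0↦3, 1↦1, 2↦4, 3↦0}  ⇒  3 nodes, 2 edges  {0-q->1 2-r->0}
halt: no rule applies after step 2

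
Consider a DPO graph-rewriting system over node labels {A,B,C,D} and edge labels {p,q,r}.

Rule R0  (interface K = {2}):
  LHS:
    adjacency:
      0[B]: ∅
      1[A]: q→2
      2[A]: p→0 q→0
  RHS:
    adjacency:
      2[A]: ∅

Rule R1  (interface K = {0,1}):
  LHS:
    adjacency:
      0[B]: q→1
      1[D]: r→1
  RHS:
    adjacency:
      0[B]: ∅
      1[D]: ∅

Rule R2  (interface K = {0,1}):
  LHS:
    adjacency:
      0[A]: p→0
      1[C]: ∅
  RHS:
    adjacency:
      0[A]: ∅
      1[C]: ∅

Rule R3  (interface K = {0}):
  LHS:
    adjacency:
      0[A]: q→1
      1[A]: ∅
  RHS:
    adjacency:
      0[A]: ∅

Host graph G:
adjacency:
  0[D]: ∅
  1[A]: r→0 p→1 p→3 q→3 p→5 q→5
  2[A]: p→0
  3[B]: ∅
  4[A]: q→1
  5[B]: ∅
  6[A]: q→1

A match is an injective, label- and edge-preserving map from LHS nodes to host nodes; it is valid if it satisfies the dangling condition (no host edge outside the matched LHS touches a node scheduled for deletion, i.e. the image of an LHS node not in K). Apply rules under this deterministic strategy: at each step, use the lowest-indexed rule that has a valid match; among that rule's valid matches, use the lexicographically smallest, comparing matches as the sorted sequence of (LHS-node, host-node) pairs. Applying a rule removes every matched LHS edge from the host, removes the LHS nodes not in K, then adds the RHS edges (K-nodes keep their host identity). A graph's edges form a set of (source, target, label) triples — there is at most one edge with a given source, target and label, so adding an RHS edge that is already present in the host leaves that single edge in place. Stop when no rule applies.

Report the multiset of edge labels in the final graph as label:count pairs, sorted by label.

Answer: p:2 r:1

Rewrite trace:
initial: |V|=7 |E|=9  E = 1-r->0 1-p->1 1-p->3 1-q->3 1-p->5 1-q->5 2-p->0 4-q->1 6-q->1
step 1: apply R0 at {0↦3, 1↦4, 2↦1}  → |V|=5 |E|=6  E = 1-r->0 1-p->1 1-p->5 1-q->5 2-p->0 6-q->1
step 2: apply R0 at {0↦5, 1↦6, 2↦1}  → |V|=3 |E|=3  E = 1-r->0 1-p->1 2-p->0
final graph: no rule applies after step 2
NF edges: [(1, 0, 'r'), (1, 1, 'p'), (2, 0, 'p')]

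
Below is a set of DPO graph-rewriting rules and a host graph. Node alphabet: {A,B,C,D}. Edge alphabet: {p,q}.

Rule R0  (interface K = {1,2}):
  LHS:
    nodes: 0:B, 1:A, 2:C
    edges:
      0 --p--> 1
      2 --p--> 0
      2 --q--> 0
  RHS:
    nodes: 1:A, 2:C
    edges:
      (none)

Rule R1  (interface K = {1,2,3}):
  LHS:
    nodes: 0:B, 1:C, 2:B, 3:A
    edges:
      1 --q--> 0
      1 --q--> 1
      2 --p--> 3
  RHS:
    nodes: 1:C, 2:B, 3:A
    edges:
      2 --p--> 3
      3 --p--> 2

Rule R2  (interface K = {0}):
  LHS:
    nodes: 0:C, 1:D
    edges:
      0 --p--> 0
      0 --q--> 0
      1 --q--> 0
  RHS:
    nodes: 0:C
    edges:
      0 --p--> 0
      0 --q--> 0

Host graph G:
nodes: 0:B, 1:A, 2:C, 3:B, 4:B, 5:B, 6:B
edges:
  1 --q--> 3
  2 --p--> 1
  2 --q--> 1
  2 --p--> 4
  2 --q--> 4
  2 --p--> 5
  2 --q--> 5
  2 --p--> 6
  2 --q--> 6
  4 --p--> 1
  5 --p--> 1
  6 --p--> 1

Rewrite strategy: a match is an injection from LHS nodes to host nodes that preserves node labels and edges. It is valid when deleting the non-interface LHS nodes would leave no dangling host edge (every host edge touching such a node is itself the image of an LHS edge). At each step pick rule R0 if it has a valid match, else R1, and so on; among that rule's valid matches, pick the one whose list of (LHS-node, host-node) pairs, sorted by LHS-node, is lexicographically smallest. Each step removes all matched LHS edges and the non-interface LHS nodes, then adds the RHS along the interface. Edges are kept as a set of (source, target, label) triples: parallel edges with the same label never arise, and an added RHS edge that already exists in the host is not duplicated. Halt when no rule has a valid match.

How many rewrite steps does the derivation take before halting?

initial: |V|=7 |E|=12  E = 1-q->3 2-p->1 2-q->1 2-p->4 2-q->4 2-p->5 2-q->5 2-p->6 2-q->6 4-p->1 5-p->1 6-p->1
step 1: apply R0 at {0↦4, 1↦1, 2↦2}  → |V|=6 |E|=9  E = 1-q->3 2-p->1 2-q->1 2-p->5 2-q->5 2-p->6 2-q->6 5-p->1 6-p->1
step 2: apply R0 at {0↦5, 1↦1, 2↦2}  → |V|=5 |E|=6  E = 1-q->3 2-p->1 2-q->1 2-p->6 2-q->6 6-p->1
step 3: apply R0 at {0↦6, 1↦1, 2↦2}  → |V|=4 |E|=3  E = 1-q->3 2-p->1 2-q->1
halt: no rule applies after step 3

Answer: 3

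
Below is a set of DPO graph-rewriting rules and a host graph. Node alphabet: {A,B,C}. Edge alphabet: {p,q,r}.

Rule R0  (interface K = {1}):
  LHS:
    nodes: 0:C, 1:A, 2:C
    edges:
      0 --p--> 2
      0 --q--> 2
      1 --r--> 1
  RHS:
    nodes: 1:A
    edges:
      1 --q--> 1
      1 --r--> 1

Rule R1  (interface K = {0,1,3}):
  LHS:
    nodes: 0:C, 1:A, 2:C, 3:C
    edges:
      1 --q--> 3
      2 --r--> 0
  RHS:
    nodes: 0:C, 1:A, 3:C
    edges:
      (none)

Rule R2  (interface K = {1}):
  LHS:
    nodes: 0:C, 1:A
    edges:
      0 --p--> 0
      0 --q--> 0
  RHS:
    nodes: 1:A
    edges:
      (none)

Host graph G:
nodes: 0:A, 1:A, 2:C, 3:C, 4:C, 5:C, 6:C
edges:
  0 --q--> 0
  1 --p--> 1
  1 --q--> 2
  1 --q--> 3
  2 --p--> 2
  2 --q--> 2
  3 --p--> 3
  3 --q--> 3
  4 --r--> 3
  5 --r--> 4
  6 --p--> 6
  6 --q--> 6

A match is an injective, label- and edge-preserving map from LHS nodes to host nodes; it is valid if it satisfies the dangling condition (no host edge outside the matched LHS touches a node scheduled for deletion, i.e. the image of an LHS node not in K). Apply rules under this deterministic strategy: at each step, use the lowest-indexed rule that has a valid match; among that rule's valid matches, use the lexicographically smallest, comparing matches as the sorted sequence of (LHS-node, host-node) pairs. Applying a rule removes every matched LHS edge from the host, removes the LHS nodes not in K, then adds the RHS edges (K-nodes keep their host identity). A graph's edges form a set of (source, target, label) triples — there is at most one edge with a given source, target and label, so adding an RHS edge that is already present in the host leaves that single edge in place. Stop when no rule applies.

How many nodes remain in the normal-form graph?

[0] host  ⇒  7 nodes, 12 edges  {0-q->0 1-p->1 1-q->2 1-q->3 2-p->2 2-q->2 3-p->3 3-q->3 4-r->3 5-r->4 6-p->6 6-q->6}
[1] R1 @ {0↦4, 1↦1, 2↦5, 3↦2}  ⇒  6 nodes, 10 edges  {0-q->0 1-p->1 1-q->3 2-p->2 2-q->2 3-p->3 3-q->3 4-r->3 6-p->6 6-q->6}
[2] R2 @ {0↦2, 1↦0}  ⇒  5 nodes, 8 edges  {0-q->0 1-p->1 1-q->3 3-p->3 3-q->3 4-r->3 6-p->6 6-q->6}
[3] R2 @ {0↦6, 1↦0}  ⇒  4 nodes, 6 edges  {0-q->0 1-p->1 1-q->3 3-p->3 3-q->3 4-r->3}
normal form: no rule applies after step 3
NF nodes: {0:A, 1:A, 3:C, 4:C}

Answer: 4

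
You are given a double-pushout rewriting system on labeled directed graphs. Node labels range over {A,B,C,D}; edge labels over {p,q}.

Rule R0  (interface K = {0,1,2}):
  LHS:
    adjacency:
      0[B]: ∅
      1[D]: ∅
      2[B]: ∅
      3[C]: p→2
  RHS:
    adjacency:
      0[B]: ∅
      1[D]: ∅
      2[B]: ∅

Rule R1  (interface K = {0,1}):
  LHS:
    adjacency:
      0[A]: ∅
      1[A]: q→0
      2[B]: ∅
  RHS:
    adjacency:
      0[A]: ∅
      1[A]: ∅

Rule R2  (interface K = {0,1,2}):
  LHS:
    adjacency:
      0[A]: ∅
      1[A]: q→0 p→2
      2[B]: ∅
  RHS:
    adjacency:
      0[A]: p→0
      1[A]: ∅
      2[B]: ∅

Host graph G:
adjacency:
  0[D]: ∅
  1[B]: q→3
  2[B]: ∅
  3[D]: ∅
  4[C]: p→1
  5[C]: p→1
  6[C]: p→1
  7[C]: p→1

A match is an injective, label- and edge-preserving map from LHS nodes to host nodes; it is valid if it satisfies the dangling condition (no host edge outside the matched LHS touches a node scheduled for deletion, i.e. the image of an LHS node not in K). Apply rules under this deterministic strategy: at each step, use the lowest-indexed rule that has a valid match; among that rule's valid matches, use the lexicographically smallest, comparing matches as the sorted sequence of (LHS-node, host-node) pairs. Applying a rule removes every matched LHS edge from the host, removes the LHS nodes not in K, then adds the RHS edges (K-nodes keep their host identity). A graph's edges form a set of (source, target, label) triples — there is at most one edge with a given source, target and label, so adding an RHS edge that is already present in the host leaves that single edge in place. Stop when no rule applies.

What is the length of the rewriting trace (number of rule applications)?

initial: |V|=8 |E|=5  E = 1-q->3 4-p->1 5-p->1 6-p->1 7-p->1
step 1: apply R0 at {0↦2, 1↦0, 2↦1, 3↦4}  → |V|=7 |E|=4  E = 1-q->3 5-p->1 6-p->1 7-p->1
step 2: apply R0 at {0↦2, 1↦0, 2↦1, 3↦5}  → |V|=6 |E|=3  E = 1-q->3 6-p->1 7-p->1
step 3: apply R0 at {0↦2, 1↦0, 2↦1, 3↦6}  → |V|=5 |E|=2  E = 1-q->3 7-p->1
step 4: apply R0 at {0↦2, 1↦0, 2↦1, 3↦7}  → |V|=4 |E|=1  E = 1-q->3
halt: no rule applies after step 4

Answer: 4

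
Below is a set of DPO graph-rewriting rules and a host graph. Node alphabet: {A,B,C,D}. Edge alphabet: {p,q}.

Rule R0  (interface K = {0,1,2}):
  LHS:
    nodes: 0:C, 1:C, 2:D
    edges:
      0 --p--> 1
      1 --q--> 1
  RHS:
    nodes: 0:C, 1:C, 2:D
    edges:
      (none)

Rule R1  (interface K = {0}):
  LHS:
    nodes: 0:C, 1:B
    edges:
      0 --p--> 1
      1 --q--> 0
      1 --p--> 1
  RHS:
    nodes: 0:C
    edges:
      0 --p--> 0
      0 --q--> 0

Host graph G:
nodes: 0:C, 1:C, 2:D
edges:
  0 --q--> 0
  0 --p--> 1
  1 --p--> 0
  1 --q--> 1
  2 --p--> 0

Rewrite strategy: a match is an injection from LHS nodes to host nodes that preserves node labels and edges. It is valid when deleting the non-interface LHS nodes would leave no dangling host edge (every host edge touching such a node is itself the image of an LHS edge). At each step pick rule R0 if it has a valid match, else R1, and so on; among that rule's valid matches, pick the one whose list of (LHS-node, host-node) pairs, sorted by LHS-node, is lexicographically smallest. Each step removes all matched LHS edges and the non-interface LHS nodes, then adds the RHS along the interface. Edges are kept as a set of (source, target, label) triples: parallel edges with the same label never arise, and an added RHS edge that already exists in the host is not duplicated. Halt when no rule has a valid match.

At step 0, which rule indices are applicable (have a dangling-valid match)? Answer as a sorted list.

Answer: [R0]

Derivation:
R0: 2 valid matches — {0↦0, 1↦1, 2↦2}, {0↦1, 1↦0, 2↦2}
R1: no valid match — LHS pattern not found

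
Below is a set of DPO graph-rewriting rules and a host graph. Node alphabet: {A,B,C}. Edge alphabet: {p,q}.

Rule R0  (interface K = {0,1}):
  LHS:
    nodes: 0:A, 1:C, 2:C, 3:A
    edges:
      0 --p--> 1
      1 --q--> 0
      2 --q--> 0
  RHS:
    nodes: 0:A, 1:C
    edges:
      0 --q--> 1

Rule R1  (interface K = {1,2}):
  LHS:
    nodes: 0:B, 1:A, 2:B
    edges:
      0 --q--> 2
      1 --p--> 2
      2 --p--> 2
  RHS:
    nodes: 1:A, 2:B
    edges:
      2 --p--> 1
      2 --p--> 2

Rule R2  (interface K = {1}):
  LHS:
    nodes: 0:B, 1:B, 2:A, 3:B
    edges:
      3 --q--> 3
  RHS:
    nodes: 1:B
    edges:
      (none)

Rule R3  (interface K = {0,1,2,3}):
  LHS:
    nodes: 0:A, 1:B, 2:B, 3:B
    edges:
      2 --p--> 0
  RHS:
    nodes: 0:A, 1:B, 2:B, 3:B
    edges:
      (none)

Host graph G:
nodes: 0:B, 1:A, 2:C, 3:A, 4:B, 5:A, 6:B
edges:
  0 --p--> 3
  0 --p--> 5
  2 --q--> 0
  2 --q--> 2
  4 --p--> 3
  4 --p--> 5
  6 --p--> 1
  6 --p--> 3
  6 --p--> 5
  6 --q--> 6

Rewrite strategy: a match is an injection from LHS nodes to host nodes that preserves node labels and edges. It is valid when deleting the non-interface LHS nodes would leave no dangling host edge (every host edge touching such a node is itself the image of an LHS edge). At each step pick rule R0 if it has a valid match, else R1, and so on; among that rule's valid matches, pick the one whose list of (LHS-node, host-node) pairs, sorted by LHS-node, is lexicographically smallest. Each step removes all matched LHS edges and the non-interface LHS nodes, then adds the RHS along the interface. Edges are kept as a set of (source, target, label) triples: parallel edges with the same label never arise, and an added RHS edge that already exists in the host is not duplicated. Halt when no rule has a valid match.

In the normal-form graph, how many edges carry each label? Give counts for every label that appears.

Answer: p:1 q:2

Rewrite trace:
initial: |V|=7 |E|=10  E = 0-p->3 0-p->5 2-q->0 2-q->2 4-p->3 4-p->5 6-p->1 6-p->3 6-p->5 6-q->6
step 1: apply R3 at {0↦1, 1↦0, 2↦6, 3↦4}  → |V|=7 |E|=9  E = 0-p->3 0-p->5 2-q->0 2-q->2 4-p->3 4-p->5 6-p->3 6-p->5 6-q->6
step 2: apply R3 at {0↦3, 1↦0, 2↦4, 3↦6}  → |V|=7 |E|=8  E = 0-p->3 0-p->5 2-q->0 2-q->2 4-p->5 6-p->3 6-p->5 6-q->6
step 3: apply R3 at {0↦3, 1↦0, 2↦6, 3↦4}  → |V|=7 |E|=7  E = 0-p->3 0-p->5 2-q->0 2-q->2 4-p->5 6-p->5 6-q->6
step 4: apply R3 at {0↦3, 1↦4, 2↦0, 3↦6}  → |V|=7 |E|=6  E = 0-p->5 2-q->0 2-q->2 4-p->5 6-p->5 6-q->6
step 5: apply R3 at {0↦5, 1↦0, 2↦4, 3↦6}  → |V|=7 |E|=5  E = 0-p->5 2-q->0 2-q->2 6-p->5 6-q->6
step 6: apply R3 at {0↦5, 1↦0, 2↦6, 3↦4}  → |V|=7 |E|=4  E = 0-p->5 2-q->0 2-q->2 6-q->6
step 7: apply R2 at {0↦4, 1↦0, 2↦1, 3↦6}  → |V|=4 |E|=3  E = 0-p->5 2-q->0 2-q->2
normal form: no rule applies after step 7
NF edges: [(0, 5, 'p'), (2, 0, 'q'), (2, 2, 'q')]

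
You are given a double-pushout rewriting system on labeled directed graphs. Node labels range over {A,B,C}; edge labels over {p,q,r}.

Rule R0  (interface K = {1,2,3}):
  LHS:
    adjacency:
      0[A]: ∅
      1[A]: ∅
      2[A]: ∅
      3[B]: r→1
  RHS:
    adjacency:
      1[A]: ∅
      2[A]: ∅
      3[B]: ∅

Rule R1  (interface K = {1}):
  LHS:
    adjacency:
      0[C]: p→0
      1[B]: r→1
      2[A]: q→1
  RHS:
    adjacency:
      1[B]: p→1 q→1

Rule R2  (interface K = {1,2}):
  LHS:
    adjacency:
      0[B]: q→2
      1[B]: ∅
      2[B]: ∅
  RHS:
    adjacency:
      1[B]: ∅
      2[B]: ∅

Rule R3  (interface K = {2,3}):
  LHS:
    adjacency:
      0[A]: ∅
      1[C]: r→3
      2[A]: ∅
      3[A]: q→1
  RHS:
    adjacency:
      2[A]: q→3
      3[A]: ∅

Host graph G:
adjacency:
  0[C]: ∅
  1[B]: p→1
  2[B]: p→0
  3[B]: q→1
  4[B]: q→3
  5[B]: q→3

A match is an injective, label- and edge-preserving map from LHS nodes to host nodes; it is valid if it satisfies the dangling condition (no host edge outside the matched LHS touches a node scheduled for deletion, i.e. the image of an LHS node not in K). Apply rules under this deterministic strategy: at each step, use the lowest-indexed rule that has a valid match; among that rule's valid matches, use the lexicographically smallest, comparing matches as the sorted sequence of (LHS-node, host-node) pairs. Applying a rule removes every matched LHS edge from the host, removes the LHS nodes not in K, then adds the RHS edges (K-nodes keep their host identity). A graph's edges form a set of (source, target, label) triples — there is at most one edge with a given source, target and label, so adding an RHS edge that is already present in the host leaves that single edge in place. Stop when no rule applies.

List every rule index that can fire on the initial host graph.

R0: no valid match — LHS pattern not found
R1: no valid match — LHS pattern not found
R2: 6 valid matches — {0↦4, 1↦1, 2↦3}, {0↦4, 1↦2, 2↦3}, {0↦4, 1↦5, 2↦3} (+3 more)
R3: no valid match — LHS pattern not found

Answer: [R2]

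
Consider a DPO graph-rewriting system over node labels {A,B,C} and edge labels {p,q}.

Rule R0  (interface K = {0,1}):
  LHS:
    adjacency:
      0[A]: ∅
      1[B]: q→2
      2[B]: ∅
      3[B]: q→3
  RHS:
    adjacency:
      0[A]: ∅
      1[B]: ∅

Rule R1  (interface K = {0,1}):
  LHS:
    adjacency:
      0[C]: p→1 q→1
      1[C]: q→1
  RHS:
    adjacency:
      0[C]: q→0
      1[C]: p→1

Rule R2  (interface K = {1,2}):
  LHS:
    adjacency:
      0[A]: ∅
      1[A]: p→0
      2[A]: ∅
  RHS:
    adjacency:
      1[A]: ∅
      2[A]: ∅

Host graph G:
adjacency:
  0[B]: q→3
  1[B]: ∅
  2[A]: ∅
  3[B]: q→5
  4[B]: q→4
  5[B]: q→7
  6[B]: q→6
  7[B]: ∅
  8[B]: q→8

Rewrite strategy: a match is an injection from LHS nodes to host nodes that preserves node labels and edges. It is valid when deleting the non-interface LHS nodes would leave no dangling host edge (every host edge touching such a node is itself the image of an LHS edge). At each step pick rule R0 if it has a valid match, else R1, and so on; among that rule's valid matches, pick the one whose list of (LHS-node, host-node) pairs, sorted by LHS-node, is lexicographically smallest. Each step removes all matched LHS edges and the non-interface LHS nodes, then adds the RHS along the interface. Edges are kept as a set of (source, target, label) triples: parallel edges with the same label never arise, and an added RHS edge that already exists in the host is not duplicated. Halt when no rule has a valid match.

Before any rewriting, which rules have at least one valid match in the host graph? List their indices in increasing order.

Answer: [R0]

Derivation:
R0: 3 valid matches — {0↦2, 1↦5, 2↦7, 3↦4}, {0↦2, 1↦5, 2↦7, 3↦6}, {0↦2, 1↦5, 2↦7, 3↦8}
R1: no valid match — LHS pattern not found
R2: no valid match — LHS pattern not found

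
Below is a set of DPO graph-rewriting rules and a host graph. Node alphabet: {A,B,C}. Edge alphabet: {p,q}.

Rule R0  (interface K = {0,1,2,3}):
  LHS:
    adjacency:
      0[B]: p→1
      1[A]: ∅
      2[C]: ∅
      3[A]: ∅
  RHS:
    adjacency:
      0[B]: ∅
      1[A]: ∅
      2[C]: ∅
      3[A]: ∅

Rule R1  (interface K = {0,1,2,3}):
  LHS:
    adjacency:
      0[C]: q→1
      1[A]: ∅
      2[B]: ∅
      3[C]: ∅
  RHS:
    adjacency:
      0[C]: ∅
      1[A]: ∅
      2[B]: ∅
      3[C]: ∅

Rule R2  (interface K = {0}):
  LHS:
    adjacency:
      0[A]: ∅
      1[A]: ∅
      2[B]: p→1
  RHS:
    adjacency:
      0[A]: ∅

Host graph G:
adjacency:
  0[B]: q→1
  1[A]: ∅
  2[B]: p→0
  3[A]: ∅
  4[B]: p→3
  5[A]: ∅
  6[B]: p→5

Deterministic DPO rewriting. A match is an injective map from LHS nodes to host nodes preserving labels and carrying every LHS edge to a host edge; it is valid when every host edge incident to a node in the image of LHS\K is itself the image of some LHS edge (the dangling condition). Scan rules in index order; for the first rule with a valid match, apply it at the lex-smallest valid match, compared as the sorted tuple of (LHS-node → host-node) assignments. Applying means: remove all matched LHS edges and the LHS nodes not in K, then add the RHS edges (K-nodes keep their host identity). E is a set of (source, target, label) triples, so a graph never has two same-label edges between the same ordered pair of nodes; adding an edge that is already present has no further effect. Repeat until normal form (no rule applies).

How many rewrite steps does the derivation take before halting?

Answer: 2

Derivation:
start.  V:7 E:4  edges: 0-q->1 2-p->0 4-p->3 6-p->5
1. fire R2 via {0↦1, 1↦3, 2↦4}  →  V:5 E:3  edges: 0-q->1 2-p->0 6-p->5
2. fire R2 via {0↦1, 1↦5, 2↦6}  →  V:3 E:2  edges: 0-q->1 2-p->0
halt: no rule applies after step 2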